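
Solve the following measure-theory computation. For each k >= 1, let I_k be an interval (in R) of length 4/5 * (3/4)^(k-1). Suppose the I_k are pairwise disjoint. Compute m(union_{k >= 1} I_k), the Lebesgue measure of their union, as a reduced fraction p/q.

By countable additivity of the Lebesgue measure on pairwise disjoint measurable sets,
  m(union_{k >= 1} I_k) = sum_{k >= 1} m(I_k) = sum_{k >= 1} a * r^(k-1),
  with a = 4/5 and r = 3/4.
Since 0 < r = 3/4 < 1, the geometric series converges:
  sum_{k >= 1} a * r^(k-1) = a / (1 - r).
  = 4/5 / (1 - 3/4)
  = 4/5 / (1/4)
  = 16/5.

16/5


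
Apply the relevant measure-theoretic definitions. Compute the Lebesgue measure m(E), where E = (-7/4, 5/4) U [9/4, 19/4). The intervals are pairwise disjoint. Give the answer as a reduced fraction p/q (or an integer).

For pairwise disjoint intervals, m(union_i I_i) = sum_i m(I_i),
and m is invariant under swapping open/closed endpoints (single points have measure 0).
So m(E) = sum_i (b_i - a_i).
  I_1 has length 5/4 - (-7/4) = 3.
  I_2 has length 19/4 - 9/4 = 5/2.
Summing:
  m(E) = 3 + 5/2 = 11/2.

11/2


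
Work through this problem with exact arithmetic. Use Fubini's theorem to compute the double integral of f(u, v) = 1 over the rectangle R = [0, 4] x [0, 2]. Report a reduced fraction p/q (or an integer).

f(u, v) is a tensor product of a function of u and a function of v, and both factors are bounded continuous (hence Lebesgue integrable) on the rectangle, so Fubini's theorem applies:
  integral_R f d(m x m) = (integral_a1^b1 1 du) * (integral_a2^b2 1 dv).
Inner integral in u: integral_{0}^{4} 1 du = (4^1 - 0^1)/1
  = 4.
Inner integral in v: integral_{0}^{2} 1 dv = (2^1 - 0^1)/1
  = 2.
Product: (4) * (2) = 8.

8


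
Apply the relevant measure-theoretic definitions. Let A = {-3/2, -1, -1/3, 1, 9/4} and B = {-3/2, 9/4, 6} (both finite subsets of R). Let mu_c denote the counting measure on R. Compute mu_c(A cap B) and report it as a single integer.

Counting measure on a finite set equals cardinality. mu_c(A cap B) = |A cap B| (elements appearing in both).
Enumerating the elements of A that also lie in B gives 2 element(s).
So mu_c(A cap B) = 2.

2


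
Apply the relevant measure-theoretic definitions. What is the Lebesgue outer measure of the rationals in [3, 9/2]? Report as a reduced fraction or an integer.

Q cap [3, 9/2] is countable; list its elements as q_1, q_2, ... . Fix eps > 0 and cover the k-th point by an interval of length eps * 2^(-k). The cover has total length eps * sum_{k>=1} 2^(-k) = eps, so by definition of outer measure m*(Q cap [3, 9/2]) <= eps. Since eps was arbitrary and m* >= 0, the outer measure is 0.

0


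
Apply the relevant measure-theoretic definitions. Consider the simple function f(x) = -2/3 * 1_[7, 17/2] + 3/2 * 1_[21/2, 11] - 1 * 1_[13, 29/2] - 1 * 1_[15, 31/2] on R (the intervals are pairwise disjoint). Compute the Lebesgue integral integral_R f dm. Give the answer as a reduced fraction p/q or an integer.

For a simple function f = sum_i c_i * 1_{A_i} with disjoint A_i,
  integral f dm = sum_i c_i * m(A_i).
Lengths of the A_i:
  m(A_1) = 17/2 - 7 = 3/2.
  m(A_2) = 11 - 21/2 = 1/2.
  m(A_3) = 29/2 - 13 = 3/2.
  m(A_4) = 31/2 - 15 = 1/2.
Contributions c_i * m(A_i):
  (-2/3) * (3/2) = -1.
  (3/2) * (1/2) = 3/4.
  (-1) * (3/2) = -3/2.
  (-1) * (1/2) = -1/2.
Total: -1 + 3/4 - 3/2 - 1/2 = -9/4.

-9/4


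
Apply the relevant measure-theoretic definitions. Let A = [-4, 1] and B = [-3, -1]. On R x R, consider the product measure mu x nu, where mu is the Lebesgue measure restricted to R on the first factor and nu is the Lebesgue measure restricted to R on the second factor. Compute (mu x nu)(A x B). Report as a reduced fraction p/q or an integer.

For a measurable rectangle A x B, the product measure satisfies
  (mu x nu)(A x B) = mu(A) * nu(B).
  mu(A) = 5.
  nu(B) = 2.
  (mu x nu)(A x B) = 5 * 2 = 10.

10


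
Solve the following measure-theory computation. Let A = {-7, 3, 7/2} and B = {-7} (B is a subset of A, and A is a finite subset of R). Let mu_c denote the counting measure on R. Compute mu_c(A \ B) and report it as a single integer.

Counting measure assigns mu_c(E) = |E| (number of elements) when E is finite. For B subset A, A \ B is the set of elements of A not in B, so |A \ B| = |A| - |B|.
|A| = 3, |B| = 1, so mu_c(A \ B) = 3 - 1 = 2.

2


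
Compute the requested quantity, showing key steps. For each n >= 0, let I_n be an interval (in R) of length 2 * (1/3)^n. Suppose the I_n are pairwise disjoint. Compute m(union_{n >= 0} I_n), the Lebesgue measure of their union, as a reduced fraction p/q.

By countable additivity of the Lebesgue measure on pairwise disjoint measurable sets,
  m(union_{n >= 0} I_n) = sum_{n >= 0} m(I_n) = sum_{n >= 0} a * r^n,
  with a = 2 and r = 1/3.
Since 0 < r = 1/3 < 1, the geometric series converges:
  sum_{n >= 0} a * r^n = a / (1 - r).
  = 2 / (1 - 1/3)
  = 2 / (2/3)
  = 3.

3


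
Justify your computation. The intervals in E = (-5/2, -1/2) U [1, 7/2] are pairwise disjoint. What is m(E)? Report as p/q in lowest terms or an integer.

For pairwise disjoint intervals, m(union_i I_i) = sum_i m(I_i),
and m is invariant under swapping open/closed endpoints (single points have measure 0).
So m(E) = sum_i (b_i - a_i).
  I_1 has length -1/2 - (-5/2) = 2.
  I_2 has length 7/2 - 1 = 5/2.
Summing:
  m(E) = 2 + 5/2 = 9/2.

9/2


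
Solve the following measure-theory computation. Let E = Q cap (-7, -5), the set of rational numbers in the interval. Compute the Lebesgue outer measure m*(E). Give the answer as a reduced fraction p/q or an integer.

The set Q cap (-7, -5) is countable (a subset of the countable set Q). Lebesgue outer measure of any countable set is 0: each singleton {q} has m*({q}) = 0, and by countable subadditivity m*(union_k {q_k}) <= sum_k m*({q_k}) = sum_k 0 = 0. The reverse inequality m*(E) >= 0 is automatic. So m*(Q cap (-7, -5)) = 0.

0


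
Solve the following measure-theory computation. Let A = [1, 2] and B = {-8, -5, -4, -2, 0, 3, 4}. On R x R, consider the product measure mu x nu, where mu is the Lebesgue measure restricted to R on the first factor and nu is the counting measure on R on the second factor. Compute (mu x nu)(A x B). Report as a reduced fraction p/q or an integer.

For a measurable rectangle A x B, the product measure satisfies
  (mu x nu)(A x B) = mu(A) * nu(B).
  mu(A) = 1.
  nu(B) = 7.
  (mu x nu)(A x B) = 1 * 7 = 7.

7


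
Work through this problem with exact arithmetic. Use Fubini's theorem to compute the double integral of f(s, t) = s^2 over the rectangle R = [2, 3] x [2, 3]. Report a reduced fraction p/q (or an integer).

f(s, t) is a tensor product of a function of s and a function of t, and both factors are bounded continuous (hence Lebesgue integrable) on the rectangle, so Fubini's theorem applies:
  integral_R f d(m x m) = (integral_a1^b1 s^2 ds) * (integral_a2^b2 1 dt).
Inner integral in s: integral_{2}^{3} s^2 ds = (3^3 - 2^3)/3
  = 19/3.
Inner integral in t: integral_{2}^{3} 1 dt = (3^1 - 2^1)/1
  = 1.
Product: (19/3) * (1) = 19/3.

19/3


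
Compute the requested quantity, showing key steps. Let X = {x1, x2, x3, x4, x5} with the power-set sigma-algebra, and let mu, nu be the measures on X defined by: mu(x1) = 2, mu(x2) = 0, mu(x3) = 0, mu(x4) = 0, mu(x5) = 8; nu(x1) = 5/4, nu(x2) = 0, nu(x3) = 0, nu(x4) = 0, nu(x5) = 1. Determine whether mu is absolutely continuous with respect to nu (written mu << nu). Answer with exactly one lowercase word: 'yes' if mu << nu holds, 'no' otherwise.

mu << nu means: every nu-null measurable set is also mu-null; equivalently, for every atom x, if nu({x}) = 0 then mu({x}) = 0.
Checking each atom:
  x1: nu = 5/4 > 0 -> no constraint.
  x2: nu = 0, mu = 0 -> consistent with mu << nu.
  x3: nu = 0, mu = 0 -> consistent with mu << nu.
  x4: nu = 0, mu = 0 -> consistent with mu << nu.
  x5: nu = 1 > 0 -> no constraint.
No atom violates the condition. Therefore mu << nu.

yes


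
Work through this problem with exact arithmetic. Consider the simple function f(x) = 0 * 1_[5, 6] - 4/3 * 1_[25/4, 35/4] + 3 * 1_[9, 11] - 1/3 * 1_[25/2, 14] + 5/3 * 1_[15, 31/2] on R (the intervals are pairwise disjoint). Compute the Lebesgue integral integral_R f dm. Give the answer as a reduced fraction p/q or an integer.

For a simple function f = sum_i c_i * 1_{A_i} with disjoint A_i,
  integral f dm = sum_i c_i * m(A_i).
Lengths of the A_i:
  m(A_1) = 6 - 5 = 1.
  m(A_2) = 35/4 - 25/4 = 5/2.
  m(A_3) = 11 - 9 = 2.
  m(A_4) = 14 - 25/2 = 3/2.
  m(A_5) = 31/2 - 15 = 1/2.
Contributions c_i * m(A_i):
  (0) * (1) = 0.
  (-4/3) * (5/2) = -10/3.
  (3) * (2) = 6.
  (-1/3) * (3/2) = -1/2.
  (5/3) * (1/2) = 5/6.
Total: 0 - 10/3 + 6 - 1/2 + 5/6 = 3.

3


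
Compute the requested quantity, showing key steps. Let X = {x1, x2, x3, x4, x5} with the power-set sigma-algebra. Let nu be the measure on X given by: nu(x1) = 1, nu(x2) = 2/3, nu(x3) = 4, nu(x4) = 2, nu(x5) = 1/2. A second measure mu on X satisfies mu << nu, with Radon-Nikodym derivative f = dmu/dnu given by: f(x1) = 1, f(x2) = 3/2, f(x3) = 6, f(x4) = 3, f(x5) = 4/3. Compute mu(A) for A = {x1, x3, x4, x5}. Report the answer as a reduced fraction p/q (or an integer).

By the defining property of the Radon-Nikodym derivative, for every measurable set A,
  mu(A) = integral_A f dnu.
Since nu is a discrete measure concentrated on the atoms of X, the integral over A reduces to the sum
  mu(A) = sum_{x in A} f(x) * nu({x}).
Computing each term:
  x1: f(x1) * nu(x1) = 1 * 1 = 1.
  x3: f(x3) * nu(x3) = 6 * 4 = 24.
  x4: f(x4) * nu(x4) = 3 * 2 = 6.
  x5: f(x5) * nu(x5) = 4/3 * 1/2 = 2/3.
Summing: mu(A) = 1 + 24 + 6 + 2/3 = 95/3.

95/3


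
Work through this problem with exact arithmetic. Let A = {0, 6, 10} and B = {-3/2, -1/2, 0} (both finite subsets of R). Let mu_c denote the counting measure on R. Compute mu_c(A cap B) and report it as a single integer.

Counting measure on a finite set equals cardinality. mu_c(A cap B) = |A cap B| (elements appearing in both).
Enumerating the elements of A that also lie in B gives 1 element(s).
So mu_c(A cap B) = 1.

1


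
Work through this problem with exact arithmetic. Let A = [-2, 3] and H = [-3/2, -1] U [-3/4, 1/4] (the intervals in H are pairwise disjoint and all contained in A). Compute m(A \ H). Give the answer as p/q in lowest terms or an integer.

The ambient interval has length m(A) = 3 - (-2) = 5.
Since the holes are disjoint and sit inside A, by finite additivity
  m(H) = sum_i (b_i - a_i), and m(A \ H) = m(A) - m(H).
Computing the hole measures:
  m(H_1) = -1 - (-3/2) = 1/2.
  m(H_2) = 1/4 - (-3/4) = 1.
Summed: m(H) = 1/2 + 1 = 3/2.
So m(A \ H) = 5 - 3/2 = 7/2.

7/2


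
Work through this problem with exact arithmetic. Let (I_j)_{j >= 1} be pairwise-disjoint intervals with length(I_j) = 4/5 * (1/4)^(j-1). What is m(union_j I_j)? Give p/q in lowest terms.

By countable additivity of the Lebesgue measure on pairwise disjoint measurable sets,
  m(union_{j >= 1} I_j) = sum_{j >= 1} m(I_j) = sum_{j >= 1} a * r^(j-1),
  with a = 4/5 and r = 1/4.
Since 0 < r = 1/4 < 1, the geometric series converges:
  sum_{j >= 1} a * r^(j-1) = a / (1 - r).
  = 4/5 / (1 - 1/4)
  = 4/5 / (3/4)
  = 16/15.

16/15


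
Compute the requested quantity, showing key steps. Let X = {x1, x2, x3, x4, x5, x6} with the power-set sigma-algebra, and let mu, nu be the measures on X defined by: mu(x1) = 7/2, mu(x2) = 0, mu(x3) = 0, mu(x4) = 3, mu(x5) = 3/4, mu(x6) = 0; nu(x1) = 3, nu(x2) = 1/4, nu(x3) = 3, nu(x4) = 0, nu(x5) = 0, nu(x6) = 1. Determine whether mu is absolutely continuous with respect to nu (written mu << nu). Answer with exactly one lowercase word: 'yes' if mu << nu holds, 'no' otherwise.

mu << nu means: every nu-null measurable set is also mu-null; equivalently, for every atom x, if nu({x}) = 0 then mu({x}) = 0.
Checking each atom:
  x1: nu = 3 > 0 -> no constraint.
  x2: nu = 1/4 > 0 -> no constraint.
  x3: nu = 3 > 0 -> no constraint.
  x4: nu = 0, mu = 3 > 0 -> violates mu << nu.
  x5: nu = 0, mu = 3/4 > 0 -> violates mu << nu.
  x6: nu = 1 > 0 -> no constraint.
The atom(s) x4, x5 violate the condition (nu = 0 but mu > 0). Therefore mu is NOT absolutely continuous w.r.t. nu.

no


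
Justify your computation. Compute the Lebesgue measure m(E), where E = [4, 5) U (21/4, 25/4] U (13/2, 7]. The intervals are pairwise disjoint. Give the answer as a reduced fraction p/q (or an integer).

For pairwise disjoint intervals, m(union_i I_i) = sum_i m(I_i),
and m is invariant under swapping open/closed endpoints (single points have measure 0).
So m(E) = sum_i (b_i - a_i).
  I_1 has length 5 - 4 = 1.
  I_2 has length 25/4 - 21/4 = 1.
  I_3 has length 7 - 13/2 = 1/2.
Summing:
  m(E) = 1 + 1 + 1/2 = 5/2.

5/2


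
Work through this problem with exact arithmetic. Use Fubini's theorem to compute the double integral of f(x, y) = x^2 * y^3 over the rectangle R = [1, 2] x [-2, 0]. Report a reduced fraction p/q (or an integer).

f(x, y) is a tensor product of a function of x and a function of y, and both factors are bounded continuous (hence Lebesgue integrable) on the rectangle, so Fubini's theorem applies:
  integral_R f d(m x m) = (integral_a1^b1 x^2 dx) * (integral_a2^b2 y^3 dy).
Inner integral in x: integral_{1}^{2} x^2 dx = (2^3 - 1^3)/3
  = 7/3.
Inner integral in y: integral_{-2}^{0} y^3 dy = (0^4 - (-2)^4)/4
  = -4.
Product: (7/3) * (-4) = -28/3.

-28/3


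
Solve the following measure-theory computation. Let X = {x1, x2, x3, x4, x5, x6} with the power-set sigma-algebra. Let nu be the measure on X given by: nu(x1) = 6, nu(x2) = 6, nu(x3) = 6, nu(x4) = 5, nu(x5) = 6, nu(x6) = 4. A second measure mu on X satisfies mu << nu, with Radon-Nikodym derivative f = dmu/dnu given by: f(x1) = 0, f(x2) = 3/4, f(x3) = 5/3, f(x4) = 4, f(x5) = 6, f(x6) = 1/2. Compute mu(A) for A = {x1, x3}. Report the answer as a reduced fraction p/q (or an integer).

By the defining property of the Radon-Nikodym derivative, for every measurable set A,
  mu(A) = integral_A f dnu.
Since nu is a discrete measure concentrated on the atoms of X, the integral over A reduces to the sum
  mu(A) = sum_{x in A} f(x) * nu({x}).
Computing each term:
  x1: f(x1) * nu(x1) = 0 * 6 = 0.
  x3: f(x3) * nu(x3) = 5/3 * 6 = 10.
Summing: mu(A) = 0 + 10 = 10.

10


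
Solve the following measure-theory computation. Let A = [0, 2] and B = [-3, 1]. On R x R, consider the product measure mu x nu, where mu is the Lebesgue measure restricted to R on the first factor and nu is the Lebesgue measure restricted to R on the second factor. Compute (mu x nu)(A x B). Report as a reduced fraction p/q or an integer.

For a measurable rectangle A x B, the product measure satisfies
  (mu x nu)(A x B) = mu(A) * nu(B).
  mu(A) = 2.
  nu(B) = 4.
  (mu x nu)(A x B) = 2 * 4 = 8.

8


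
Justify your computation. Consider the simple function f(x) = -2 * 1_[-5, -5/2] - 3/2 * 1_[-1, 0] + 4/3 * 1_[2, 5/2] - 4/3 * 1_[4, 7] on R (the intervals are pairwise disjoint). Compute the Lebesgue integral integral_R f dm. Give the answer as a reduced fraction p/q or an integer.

For a simple function f = sum_i c_i * 1_{A_i} with disjoint A_i,
  integral f dm = sum_i c_i * m(A_i).
Lengths of the A_i:
  m(A_1) = -5/2 - (-5) = 5/2.
  m(A_2) = 0 - (-1) = 1.
  m(A_3) = 5/2 - 2 = 1/2.
  m(A_4) = 7 - 4 = 3.
Contributions c_i * m(A_i):
  (-2) * (5/2) = -5.
  (-3/2) * (1) = -3/2.
  (4/3) * (1/2) = 2/3.
  (-4/3) * (3) = -4.
Total: -5 - 3/2 + 2/3 - 4 = -59/6.

-59/6


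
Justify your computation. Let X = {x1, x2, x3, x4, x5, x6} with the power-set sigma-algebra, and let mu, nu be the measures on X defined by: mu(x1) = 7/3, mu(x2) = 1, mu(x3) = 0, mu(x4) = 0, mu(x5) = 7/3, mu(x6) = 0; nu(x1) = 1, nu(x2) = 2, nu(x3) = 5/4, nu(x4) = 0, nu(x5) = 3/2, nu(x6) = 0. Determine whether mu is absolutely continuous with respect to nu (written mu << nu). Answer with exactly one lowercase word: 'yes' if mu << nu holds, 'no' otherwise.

mu << nu means: every nu-null measurable set is also mu-null; equivalently, for every atom x, if nu({x}) = 0 then mu({x}) = 0.
Checking each atom:
  x1: nu = 1 > 0 -> no constraint.
  x2: nu = 2 > 0 -> no constraint.
  x3: nu = 5/4 > 0 -> no constraint.
  x4: nu = 0, mu = 0 -> consistent with mu << nu.
  x5: nu = 3/2 > 0 -> no constraint.
  x6: nu = 0, mu = 0 -> consistent with mu << nu.
No atom violates the condition. Therefore mu << nu.

yes


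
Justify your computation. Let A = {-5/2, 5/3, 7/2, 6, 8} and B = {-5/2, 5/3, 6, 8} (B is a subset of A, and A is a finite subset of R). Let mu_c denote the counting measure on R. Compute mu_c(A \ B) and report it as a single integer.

Counting measure assigns mu_c(E) = |E| (number of elements) when E is finite. For B subset A, A \ B is the set of elements of A not in B, so |A \ B| = |A| - |B|.
|A| = 5, |B| = 4, so mu_c(A \ B) = 5 - 4 = 1.

1


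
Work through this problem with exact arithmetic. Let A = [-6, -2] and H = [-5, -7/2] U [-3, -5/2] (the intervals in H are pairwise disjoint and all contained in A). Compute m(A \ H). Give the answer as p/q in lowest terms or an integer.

The ambient interval has length m(A) = -2 - (-6) = 4.
Since the holes are disjoint and sit inside A, by finite additivity
  m(H) = sum_i (b_i - a_i), and m(A \ H) = m(A) - m(H).
Computing the hole measures:
  m(H_1) = -7/2 - (-5) = 3/2.
  m(H_2) = -5/2 - (-3) = 1/2.
Summed: m(H) = 3/2 + 1/2 = 2.
So m(A \ H) = 4 - 2 = 2.

2


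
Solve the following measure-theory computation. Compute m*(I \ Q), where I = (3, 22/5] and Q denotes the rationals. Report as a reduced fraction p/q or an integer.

The interval I = (3, 22/5] has m(I) = 22/5 - 3 = 7/5 (endpoints are measure-zero, so open/closed/half-open agree). Write I = (I cap Q) u (I \ Q). The rationals in I are countable, so m*(I cap Q) = 0 (cover each rational by intervals whose total length is arbitrarily small). By countable subadditivity m*(I) <= m*(I cap Q) + m*(I \ Q), hence m*(I \ Q) >= m(I) = 7/5. The reverse inequality m*(I \ Q) <= m*(I) = 7/5 is trivial since (I \ Q) is a subset of I. Therefore m*(I \ Q) = 7/5.

7/5


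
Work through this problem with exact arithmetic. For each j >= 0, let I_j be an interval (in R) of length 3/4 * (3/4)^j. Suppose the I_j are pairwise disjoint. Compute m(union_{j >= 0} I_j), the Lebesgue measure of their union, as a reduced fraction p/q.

By countable additivity of the Lebesgue measure on pairwise disjoint measurable sets,
  m(union_{j >= 0} I_j) = sum_{j >= 0} m(I_j) = sum_{j >= 0} a * r^j,
  with a = 3/4 and r = 3/4.
Since 0 < r = 3/4 < 1, the geometric series converges:
  sum_{j >= 0} a * r^j = a / (1 - r).
  = 3/4 / (1 - 3/4)
  = 3/4 / (1/4)
  = 3.

3


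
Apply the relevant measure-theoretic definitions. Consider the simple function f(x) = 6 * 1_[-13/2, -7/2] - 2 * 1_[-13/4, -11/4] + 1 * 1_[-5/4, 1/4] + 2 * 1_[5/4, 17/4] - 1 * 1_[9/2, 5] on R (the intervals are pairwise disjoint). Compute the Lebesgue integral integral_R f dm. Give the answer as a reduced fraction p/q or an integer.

For a simple function f = sum_i c_i * 1_{A_i} with disjoint A_i,
  integral f dm = sum_i c_i * m(A_i).
Lengths of the A_i:
  m(A_1) = -7/2 - (-13/2) = 3.
  m(A_2) = -11/4 - (-13/4) = 1/2.
  m(A_3) = 1/4 - (-5/4) = 3/2.
  m(A_4) = 17/4 - 5/4 = 3.
  m(A_5) = 5 - 9/2 = 1/2.
Contributions c_i * m(A_i):
  (6) * (3) = 18.
  (-2) * (1/2) = -1.
  (1) * (3/2) = 3/2.
  (2) * (3) = 6.
  (-1) * (1/2) = -1/2.
Total: 18 - 1 + 3/2 + 6 - 1/2 = 24.

24


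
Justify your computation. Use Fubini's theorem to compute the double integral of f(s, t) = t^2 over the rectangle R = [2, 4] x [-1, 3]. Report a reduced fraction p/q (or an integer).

f(s, t) is a tensor product of a function of s and a function of t, and both factors are bounded continuous (hence Lebesgue integrable) on the rectangle, so Fubini's theorem applies:
  integral_R f d(m x m) = (integral_a1^b1 1 ds) * (integral_a2^b2 t^2 dt).
Inner integral in s: integral_{2}^{4} 1 ds = (4^1 - 2^1)/1
  = 2.
Inner integral in t: integral_{-1}^{3} t^2 dt = (3^3 - (-1)^3)/3
  = 28/3.
Product: (2) * (28/3) = 56/3.

56/3


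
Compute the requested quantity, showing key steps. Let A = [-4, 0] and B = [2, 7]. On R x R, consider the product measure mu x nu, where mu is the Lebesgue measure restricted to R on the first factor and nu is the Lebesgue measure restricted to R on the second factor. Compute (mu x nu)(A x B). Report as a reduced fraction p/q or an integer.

For a measurable rectangle A x B, the product measure satisfies
  (mu x nu)(A x B) = mu(A) * nu(B).
  mu(A) = 4.
  nu(B) = 5.
  (mu x nu)(A x B) = 4 * 5 = 20.

20


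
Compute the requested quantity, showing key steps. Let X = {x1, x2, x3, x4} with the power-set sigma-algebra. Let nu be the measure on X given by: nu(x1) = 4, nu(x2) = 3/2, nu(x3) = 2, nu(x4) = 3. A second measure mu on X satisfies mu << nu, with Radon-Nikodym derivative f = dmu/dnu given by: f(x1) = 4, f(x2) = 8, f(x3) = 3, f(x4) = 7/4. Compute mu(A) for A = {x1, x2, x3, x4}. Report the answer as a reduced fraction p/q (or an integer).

By the defining property of the Radon-Nikodym derivative, for every measurable set A,
  mu(A) = integral_A f dnu.
Since nu is a discrete measure concentrated on the atoms of X, the integral over A reduces to the sum
  mu(A) = sum_{x in A} f(x) * nu({x}).
Computing each term:
  x1: f(x1) * nu(x1) = 4 * 4 = 16.
  x2: f(x2) * nu(x2) = 8 * 3/2 = 12.
  x3: f(x3) * nu(x3) = 3 * 2 = 6.
  x4: f(x4) * nu(x4) = 7/4 * 3 = 21/4.
Summing: mu(A) = 16 + 12 + 6 + 21/4 = 157/4.

157/4


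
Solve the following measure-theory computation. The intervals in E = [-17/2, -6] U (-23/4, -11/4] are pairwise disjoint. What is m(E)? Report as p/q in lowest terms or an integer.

For pairwise disjoint intervals, m(union_i I_i) = sum_i m(I_i),
and m is invariant under swapping open/closed endpoints (single points have measure 0).
So m(E) = sum_i (b_i - a_i).
  I_1 has length -6 - (-17/2) = 5/2.
  I_2 has length -11/4 - (-23/4) = 3.
Summing:
  m(E) = 5/2 + 3 = 11/2.

11/2


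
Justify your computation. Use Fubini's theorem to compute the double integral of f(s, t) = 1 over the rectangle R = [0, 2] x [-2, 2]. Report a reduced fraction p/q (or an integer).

f(s, t) is a tensor product of a function of s and a function of t, and both factors are bounded continuous (hence Lebesgue integrable) on the rectangle, so Fubini's theorem applies:
  integral_R f d(m x m) = (integral_a1^b1 1 ds) * (integral_a2^b2 1 dt).
Inner integral in s: integral_{0}^{2} 1 ds = (2^1 - 0^1)/1
  = 2.
Inner integral in t: integral_{-2}^{2} 1 dt = (2^1 - (-2)^1)/1
  = 4.
Product: (2) * (4) = 8.

8


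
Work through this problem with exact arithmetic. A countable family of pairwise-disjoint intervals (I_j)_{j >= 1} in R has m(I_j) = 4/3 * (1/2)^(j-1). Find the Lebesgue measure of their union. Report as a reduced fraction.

By countable additivity of the Lebesgue measure on pairwise disjoint measurable sets,
  m(union_{j >= 1} I_j) = sum_{j >= 1} m(I_j) = sum_{j >= 1} a * r^(j-1),
  with a = 4/3 and r = 1/2.
Since 0 < r = 1/2 < 1, the geometric series converges:
  sum_{j >= 1} a * r^(j-1) = a / (1 - r).
  = 4/3 / (1 - 1/2)
  = 4/3 / (1/2)
  = 8/3.

8/3


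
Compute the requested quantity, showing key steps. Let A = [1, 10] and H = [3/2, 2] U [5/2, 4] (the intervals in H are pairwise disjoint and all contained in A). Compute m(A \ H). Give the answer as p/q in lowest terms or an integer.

The ambient interval has length m(A) = 10 - 1 = 9.
Since the holes are disjoint and sit inside A, by finite additivity
  m(H) = sum_i (b_i - a_i), and m(A \ H) = m(A) - m(H).
Computing the hole measures:
  m(H_1) = 2 - 3/2 = 1/2.
  m(H_2) = 4 - 5/2 = 3/2.
Summed: m(H) = 1/2 + 3/2 = 2.
So m(A \ H) = 9 - 2 = 7.

7


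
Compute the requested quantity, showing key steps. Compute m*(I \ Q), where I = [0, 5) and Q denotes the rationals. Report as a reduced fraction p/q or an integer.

The interval I = [0, 5) has m(I) = 5 - 0 = 5 (endpoints are measure-zero, so open/closed/half-open agree). Write I = (I cap Q) u (I \ Q). The rationals in I are countable, so m*(I cap Q) = 0 (cover each rational by intervals whose total length is arbitrarily small). By countable subadditivity m*(I) <= m*(I cap Q) + m*(I \ Q), hence m*(I \ Q) >= m(I) = 5. The reverse inequality m*(I \ Q) <= m*(I) = 5 is trivial since (I \ Q) is a subset of I. Therefore m*(I \ Q) = 5.

5


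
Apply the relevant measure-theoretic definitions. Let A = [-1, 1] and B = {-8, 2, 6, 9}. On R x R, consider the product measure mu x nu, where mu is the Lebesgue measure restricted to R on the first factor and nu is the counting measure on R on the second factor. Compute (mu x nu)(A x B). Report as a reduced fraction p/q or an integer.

For a measurable rectangle A x B, the product measure satisfies
  (mu x nu)(A x B) = mu(A) * nu(B).
  mu(A) = 2.
  nu(B) = 4.
  (mu x nu)(A x B) = 2 * 4 = 8.

8


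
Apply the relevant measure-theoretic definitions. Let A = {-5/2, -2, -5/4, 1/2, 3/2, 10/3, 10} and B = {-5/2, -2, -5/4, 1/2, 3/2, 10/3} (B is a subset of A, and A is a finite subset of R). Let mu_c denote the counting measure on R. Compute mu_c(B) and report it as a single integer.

Counting measure assigns mu_c(E) = |E| (number of elements) when E is finite.
B has 6 element(s), so mu_c(B) = 6.

6


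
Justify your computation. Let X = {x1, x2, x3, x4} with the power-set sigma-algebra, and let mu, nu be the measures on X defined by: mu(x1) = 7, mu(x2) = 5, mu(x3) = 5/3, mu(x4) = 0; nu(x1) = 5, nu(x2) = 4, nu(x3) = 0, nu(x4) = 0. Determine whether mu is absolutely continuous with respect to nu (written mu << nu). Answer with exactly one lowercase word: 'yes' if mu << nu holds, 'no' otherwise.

mu << nu means: every nu-null measurable set is also mu-null; equivalently, for every atom x, if nu({x}) = 0 then mu({x}) = 0.
Checking each atom:
  x1: nu = 5 > 0 -> no constraint.
  x2: nu = 4 > 0 -> no constraint.
  x3: nu = 0, mu = 5/3 > 0 -> violates mu << nu.
  x4: nu = 0, mu = 0 -> consistent with mu << nu.
The atom(s) x3 violate the condition (nu = 0 but mu > 0). Therefore mu is NOT absolutely continuous w.r.t. nu.

no


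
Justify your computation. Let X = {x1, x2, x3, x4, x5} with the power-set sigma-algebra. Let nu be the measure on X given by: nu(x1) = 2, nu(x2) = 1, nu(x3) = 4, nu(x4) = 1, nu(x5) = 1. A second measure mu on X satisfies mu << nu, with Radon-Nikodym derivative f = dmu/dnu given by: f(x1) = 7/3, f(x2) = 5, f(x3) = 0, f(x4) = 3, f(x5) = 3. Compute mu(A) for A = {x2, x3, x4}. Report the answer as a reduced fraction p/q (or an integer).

By the defining property of the Radon-Nikodym derivative, for every measurable set A,
  mu(A) = integral_A f dnu.
Since nu is a discrete measure concentrated on the atoms of X, the integral over A reduces to the sum
  mu(A) = sum_{x in A} f(x) * nu({x}).
Computing each term:
  x2: f(x2) * nu(x2) = 5 * 1 = 5.
  x3: f(x3) * nu(x3) = 0 * 4 = 0.
  x4: f(x4) * nu(x4) = 3 * 1 = 3.
Summing: mu(A) = 5 + 0 + 3 = 8.

8


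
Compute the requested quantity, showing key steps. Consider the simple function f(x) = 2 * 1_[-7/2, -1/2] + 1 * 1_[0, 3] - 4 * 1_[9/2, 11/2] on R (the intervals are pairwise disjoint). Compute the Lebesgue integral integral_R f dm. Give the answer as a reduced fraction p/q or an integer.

For a simple function f = sum_i c_i * 1_{A_i} with disjoint A_i,
  integral f dm = sum_i c_i * m(A_i).
Lengths of the A_i:
  m(A_1) = -1/2 - (-7/2) = 3.
  m(A_2) = 3 - 0 = 3.
  m(A_3) = 11/2 - 9/2 = 1.
Contributions c_i * m(A_i):
  (2) * (3) = 6.
  (1) * (3) = 3.
  (-4) * (1) = -4.
Total: 6 + 3 - 4 = 5.

5


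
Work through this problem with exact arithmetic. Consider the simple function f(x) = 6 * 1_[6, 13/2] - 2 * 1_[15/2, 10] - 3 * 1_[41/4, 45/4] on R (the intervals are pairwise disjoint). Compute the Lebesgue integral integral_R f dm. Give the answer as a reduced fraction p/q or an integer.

For a simple function f = sum_i c_i * 1_{A_i} with disjoint A_i,
  integral f dm = sum_i c_i * m(A_i).
Lengths of the A_i:
  m(A_1) = 13/2 - 6 = 1/2.
  m(A_2) = 10 - 15/2 = 5/2.
  m(A_3) = 45/4 - 41/4 = 1.
Contributions c_i * m(A_i):
  (6) * (1/2) = 3.
  (-2) * (5/2) = -5.
  (-3) * (1) = -3.
Total: 3 - 5 - 3 = -5.

-5


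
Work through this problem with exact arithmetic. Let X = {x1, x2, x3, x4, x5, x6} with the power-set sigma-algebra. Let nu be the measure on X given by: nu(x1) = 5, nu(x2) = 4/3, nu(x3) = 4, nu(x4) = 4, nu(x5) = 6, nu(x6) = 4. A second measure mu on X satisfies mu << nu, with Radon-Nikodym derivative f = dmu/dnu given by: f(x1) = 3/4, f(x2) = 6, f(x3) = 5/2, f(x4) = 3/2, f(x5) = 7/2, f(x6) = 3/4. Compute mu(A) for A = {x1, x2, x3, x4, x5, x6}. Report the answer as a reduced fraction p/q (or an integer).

By the defining property of the Radon-Nikodym derivative, for every measurable set A,
  mu(A) = integral_A f dnu.
Since nu is a discrete measure concentrated on the atoms of X, the integral over A reduces to the sum
  mu(A) = sum_{x in A} f(x) * nu({x}).
Computing each term:
  x1: f(x1) * nu(x1) = 3/4 * 5 = 15/4.
  x2: f(x2) * nu(x2) = 6 * 4/3 = 8.
  x3: f(x3) * nu(x3) = 5/2 * 4 = 10.
  x4: f(x4) * nu(x4) = 3/2 * 4 = 6.
  x5: f(x5) * nu(x5) = 7/2 * 6 = 21.
  x6: f(x6) * nu(x6) = 3/4 * 4 = 3.
Summing: mu(A) = 15/4 + 8 + 10 + 6 + 21 + 3 = 207/4.

207/4


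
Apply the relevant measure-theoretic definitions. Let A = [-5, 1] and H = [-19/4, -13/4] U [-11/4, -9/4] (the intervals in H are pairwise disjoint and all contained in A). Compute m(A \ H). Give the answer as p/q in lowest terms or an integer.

The ambient interval has length m(A) = 1 - (-5) = 6.
Since the holes are disjoint and sit inside A, by finite additivity
  m(H) = sum_i (b_i - a_i), and m(A \ H) = m(A) - m(H).
Computing the hole measures:
  m(H_1) = -13/4 - (-19/4) = 3/2.
  m(H_2) = -9/4 - (-11/4) = 1/2.
Summed: m(H) = 3/2 + 1/2 = 2.
So m(A \ H) = 6 - 2 = 4.

4


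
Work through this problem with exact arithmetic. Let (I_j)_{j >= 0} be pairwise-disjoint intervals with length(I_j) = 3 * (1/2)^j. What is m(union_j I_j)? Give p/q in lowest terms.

By countable additivity of the Lebesgue measure on pairwise disjoint measurable sets,
  m(union_{j >= 0} I_j) = sum_{j >= 0} m(I_j) = sum_{j >= 0} a * r^j,
  with a = 3 and r = 1/2.
Since 0 < r = 1/2 < 1, the geometric series converges:
  sum_{j >= 0} a * r^j = a / (1 - r).
  = 3 / (1 - 1/2)
  = 3 / (1/2)
  = 6.

6


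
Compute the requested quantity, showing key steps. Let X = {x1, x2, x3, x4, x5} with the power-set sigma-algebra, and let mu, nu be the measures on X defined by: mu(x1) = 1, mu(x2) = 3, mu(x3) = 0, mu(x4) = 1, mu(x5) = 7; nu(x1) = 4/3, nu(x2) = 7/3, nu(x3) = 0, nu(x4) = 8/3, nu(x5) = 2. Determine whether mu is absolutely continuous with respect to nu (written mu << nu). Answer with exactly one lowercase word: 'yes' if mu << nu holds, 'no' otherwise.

mu << nu means: every nu-null measurable set is also mu-null; equivalently, for every atom x, if nu({x}) = 0 then mu({x}) = 0.
Checking each atom:
  x1: nu = 4/3 > 0 -> no constraint.
  x2: nu = 7/3 > 0 -> no constraint.
  x3: nu = 0, mu = 0 -> consistent with mu << nu.
  x4: nu = 8/3 > 0 -> no constraint.
  x5: nu = 2 > 0 -> no constraint.
No atom violates the condition. Therefore mu << nu.

yes


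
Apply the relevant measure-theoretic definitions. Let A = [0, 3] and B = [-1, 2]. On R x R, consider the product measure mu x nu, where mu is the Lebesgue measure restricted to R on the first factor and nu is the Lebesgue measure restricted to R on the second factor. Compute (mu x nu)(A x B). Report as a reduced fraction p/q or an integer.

For a measurable rectangle A x B, the product measure satisfies
  (mu x nu)(A x B) = mu(A) * nu(B).
  mu(A) = 3.
  nu(B) = 3.
  (mu x nu)(A x B) = 3 * 3 = 9.

9


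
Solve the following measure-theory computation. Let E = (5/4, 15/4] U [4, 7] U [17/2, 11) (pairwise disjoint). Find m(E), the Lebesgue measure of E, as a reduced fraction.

For pairwise disjoint intervals, m(union_i I_i) = sum_i m(I_i),
and m is invariant under swapping open/closed endpoints (single points have measure 0).
So m(E) = sum_i (b_i - a_i).
  I_1 has length 15/4 - 5/4 = 5/2.
  I_2 has length 7 - 4 = 3.
  I_3 has length 11 - 17/2 = 5/2.
Summing:
  m(E) = 5/2 + 3 + 5/2 = 8.

8


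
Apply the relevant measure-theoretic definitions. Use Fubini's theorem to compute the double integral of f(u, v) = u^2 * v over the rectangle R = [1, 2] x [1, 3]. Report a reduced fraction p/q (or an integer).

f(u, v) is a tensor product of a function of u and a function of v, and both factors are bounded continuous (hence Lebesgue integrable) on the rectangle, so Fubini's theorem applies:
  integral_R f d(m x m) = (integral_a1^b1 u^2 du) * (integral_a2^b2 v dv).
Inner integral in u: integral_{1}^{2} u^2 du = (2^3 - 1^3)/3
  = 7/3.
Inner integral in v: integral_{1}^{3} v dv = (3^2 - 1^2)/2
  = 4.
Product: (7/3) * (4) = 28/3.

28/3


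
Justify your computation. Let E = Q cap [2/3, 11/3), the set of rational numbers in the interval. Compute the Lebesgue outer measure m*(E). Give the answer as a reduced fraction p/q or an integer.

E = Q cap [2/3, 11/3) is a subset of Q, which is countable. Enumerate Q = {q_1, q_2, ...}; for any eps > 0, cover q_k by the open interval (q_k - eps/2^(k+1), q_k + eps/2^(k+1)), of length eps/2^k. The total cover length is sum_{k>=1} eps/2^k = eps. Hence m*(E) <= m*(Q) <= eps for every eps > 0, and since outer measure is non-negative, m*(E) = 0.

0


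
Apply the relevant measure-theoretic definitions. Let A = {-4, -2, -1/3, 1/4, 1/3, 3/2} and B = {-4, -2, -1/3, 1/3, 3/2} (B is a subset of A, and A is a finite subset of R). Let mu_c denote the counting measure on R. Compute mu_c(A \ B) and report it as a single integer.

Counting measure assigns mu_c(E) = |E| (number of elements) when E is finite. For B subset A, A \ B is the set of elements of A not in B, so |A \ B| = |A| - |B|.
|A| = 6, |B| = 5, so mu_c(A \ B) = 6 - 5 = 1.

1


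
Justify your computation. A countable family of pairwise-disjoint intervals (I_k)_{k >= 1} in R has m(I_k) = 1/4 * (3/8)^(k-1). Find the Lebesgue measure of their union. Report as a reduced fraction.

By countable additivity of the Lebesgue measure on pairwise disjoint measurable sets,
  m(union_{k >= 1} I_k) = sum_{k >= 1} m(I_k) = sum_{k >= 1} a * r^(k-1),
  with a = 1/4 and r = 3/8.
Since 0 < r = 3/8 < 1, the geometric series converges:
  sum_{k >= 1} a * r^(k-1) = a / (1 - r).
  = 1/4 / (1 - 3/8)
  = 1/4 / (5/8)
  = 2/5.

2/5


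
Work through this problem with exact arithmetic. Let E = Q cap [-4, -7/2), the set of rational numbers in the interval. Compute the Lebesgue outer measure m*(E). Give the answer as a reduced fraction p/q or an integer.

The set Q cap [-4, -7/2) is countable (a subset of the countable set Q). Lebesgue outer measure of any countable set is 0: each singleton {q} has m*({q}) = 0, and by countable subadditivity m*(union_k {q_k}) <= sum_k m*({q_k}) = sum_k 0 = 0. The reverse inequality m*(E) >= 0 is automatic. So m*(Q cap [-4, -7/2)) = 0.

0


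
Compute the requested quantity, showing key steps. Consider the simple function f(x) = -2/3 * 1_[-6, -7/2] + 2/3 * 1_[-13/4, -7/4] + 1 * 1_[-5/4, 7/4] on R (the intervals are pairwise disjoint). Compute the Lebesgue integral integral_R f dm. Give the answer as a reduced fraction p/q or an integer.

For a simple function f = sum_i c_i * 1_{A_i} with disjoint A_i,
  integral f dm = sum_i c_i * m(A_i).
Lengths of the A_i:
  m(A_1) = -7/2 - (-6) = 5/2.
  m(A_2) = -7/4 - (-13/4) = 3/2.
  m(A_3) = 7/4 - (-5/4) = 3.
Contributions c_i * m(A_i):
  (-2/3) * (5/2) = -5/3.
  (2/3) * (3/2) = 1.
  (1) * (3) = 3.
Total: -5/3 + 1 + 3 = 7/3.

7/3


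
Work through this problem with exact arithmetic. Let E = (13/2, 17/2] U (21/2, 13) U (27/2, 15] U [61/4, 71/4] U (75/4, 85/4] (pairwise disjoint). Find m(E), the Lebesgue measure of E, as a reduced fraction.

For pairwise disjoint intervals, m(union_i I_i) = sum_i m(I_i),
and m is invariant under swapping open/closed endpoints (single points have measure 0).
So m(E) = sum_i (b_i - a_i).
  I_1 has length 17/2 - 13/2 = 2.
  I_2 has length 13 - 21/2 = 5/2.
  I_3 has length 15 - 27/2 = 3/2.
  I_4 has length 71/4 - 61/4 = 5/2.
  I_5 has length 85/4 - 75/4 = 5/2.
Summing:
  m(E) = 2 + 5/2 + 3/2 + 5/2 + 5/2 = 11.

11


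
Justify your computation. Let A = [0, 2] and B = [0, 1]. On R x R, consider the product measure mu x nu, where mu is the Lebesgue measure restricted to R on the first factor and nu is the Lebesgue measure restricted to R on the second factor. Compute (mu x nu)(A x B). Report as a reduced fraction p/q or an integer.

For a measurable rectangle A x B, the product measure satisfies
  (mu x nu)(A x B) = mu(A) * nu(B).
  mu(A) = 2.
  nu(B) = 1.
  (mu x nu)(A x B) = 2 * 1 = 2.

2


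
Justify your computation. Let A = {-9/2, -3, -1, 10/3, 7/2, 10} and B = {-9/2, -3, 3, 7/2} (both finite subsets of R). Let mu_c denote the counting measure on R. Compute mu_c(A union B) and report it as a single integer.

Counting measure on a finite set equals cardinality. By inclusion-exclusion, |A union B| = |A| + |B| - |A cap B|.
|A| = 6, |B| = 4, |A cap B| = 3.
So mu_c(A union B) = 6 + 4 - 3 = 7.

7


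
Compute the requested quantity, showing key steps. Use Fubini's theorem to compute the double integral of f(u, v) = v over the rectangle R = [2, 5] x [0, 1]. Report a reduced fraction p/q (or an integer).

f(u, v) is a tensor product of a function of u and a function of v, and both factors are bounded continuous (hence Lebesgue integrable) on the rectangle, so Fubini's theorem applies:
  integral_R f d(m x m) = (integral_a1^b1 1 du) * (integral_a2^b2 v dv).
Inner integral in u: integral_{2}^{5} 1 du = (5^1 - 2^1)/1
  = 3.
Inner integral in v: integral_{0}^{1} v dv = (1^2 - 0^2)/2
  = 1/2.
Product: (3) * (1/2) = 3/2.

3/2


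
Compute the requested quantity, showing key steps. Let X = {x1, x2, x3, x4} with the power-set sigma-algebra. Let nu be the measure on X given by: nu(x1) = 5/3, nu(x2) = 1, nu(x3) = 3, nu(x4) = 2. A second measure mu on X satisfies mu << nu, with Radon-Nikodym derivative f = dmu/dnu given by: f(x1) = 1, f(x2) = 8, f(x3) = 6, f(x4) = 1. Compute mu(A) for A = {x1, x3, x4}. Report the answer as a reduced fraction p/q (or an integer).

By the defining property of the Radon-Nikodym derivative, for every measurable set A,
  mu(A) = integral_A f dnu.
Since nu is a discrete measure concentrated on the atoms of X, the integral over A reduces to the sum
  mu(A) = sum_{x in A} f(x) * nu({x}).
Computing each term:
  x1: f(x1) * nu(x1) = 1 * 5/3 = 5/3.
  x3: f(x3) * nu(x3) = 6 * 3 = 18.
  x4: f(x4) * nu(x4) = 1 * 2 = 2.
Summing: mu(A) = 5/3 + 18 + 2 = 65/3.

65/3


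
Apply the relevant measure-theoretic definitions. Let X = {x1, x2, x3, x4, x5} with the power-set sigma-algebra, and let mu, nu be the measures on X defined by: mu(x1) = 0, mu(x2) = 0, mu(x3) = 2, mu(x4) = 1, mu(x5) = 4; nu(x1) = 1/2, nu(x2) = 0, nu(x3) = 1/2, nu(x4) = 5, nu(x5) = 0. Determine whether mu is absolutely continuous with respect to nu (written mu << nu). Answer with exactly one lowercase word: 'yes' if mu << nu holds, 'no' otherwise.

mu << nu means: every nu-null measurable set is also mu-null; equivalently, for every atom x, if nu({x}) = 0 then mu({x}) = 0.
Checking each atom:
  x1: nu = 1/2 > 0 -> no constraint.
  x2: nu = 0, mu = 0 -> consistent with mu << nu.
  x3: nu = 1/2 > 0 -> no constraint.
  x4: nu = 5 > 0 -> no constraint.
  x5: nu = 0, mu = 4 > 0 -> violates mu << nu.
The atom(s) x5 violate the condition (nu = 0 but mu > 0). Therefore mu is NOT absolutely continuous w.r.t. nu.

no


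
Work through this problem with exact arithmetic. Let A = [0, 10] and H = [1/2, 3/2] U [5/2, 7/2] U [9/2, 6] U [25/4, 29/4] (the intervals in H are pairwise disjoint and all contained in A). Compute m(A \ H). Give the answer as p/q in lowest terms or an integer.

The ambient interval has length m(A) = 10 - 0 = 10.
Since the holes are disjoint and sit inside A, by finite additivity
  m(H) = sum_i (b_i - a_i), and m(A \ H) = m(A) - m(H).
Computing the hole measures:
  m(H_1) = 3/2 - 1/2 = 1.
  m(H_2) = 7/2 - 5/2 = 1.
  m(H_3) = 6 - 9/2 = 3/2.
  m(H_4) = 29/4 - 25/4 = 1.
Summed: m(H) = 1 + 1 + 3/2 + 1 = 9/2.
So m(A \ H) = 10 - 9/2 = 11/2.

11/2
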